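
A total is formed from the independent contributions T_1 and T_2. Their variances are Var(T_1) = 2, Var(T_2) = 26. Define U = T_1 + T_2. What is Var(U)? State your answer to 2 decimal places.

By independence, Var(U) = (1)²Var(T_1) + (1)²Var(T_2)
= (1)²·2 + (1)²·26 = 28

28.00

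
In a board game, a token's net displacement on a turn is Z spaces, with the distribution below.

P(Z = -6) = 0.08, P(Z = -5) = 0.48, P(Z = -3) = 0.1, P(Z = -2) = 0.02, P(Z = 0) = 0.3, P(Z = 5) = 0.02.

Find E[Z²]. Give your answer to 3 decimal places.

16.360

E[Z²] = (-6)²(0.08) + (-5)²(0.48) + (-3)²(0.1) + (-2)²(0.02) + (0)²(0.3) + (5)²(0.02) = 16.36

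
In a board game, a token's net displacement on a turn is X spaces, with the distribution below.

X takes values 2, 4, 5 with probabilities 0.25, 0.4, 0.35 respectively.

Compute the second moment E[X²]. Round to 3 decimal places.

E[X²] = (2)²(0.25) + (4)²(0.4) + (5)²(0.35) = 16.15

16.150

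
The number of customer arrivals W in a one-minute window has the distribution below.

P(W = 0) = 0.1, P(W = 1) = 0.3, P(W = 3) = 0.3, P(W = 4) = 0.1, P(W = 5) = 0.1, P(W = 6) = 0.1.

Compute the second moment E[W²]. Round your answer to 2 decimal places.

10.70

E[W²] = (0)²(0.1) + (1)²(0.3) + (3)²(0.3) + (4)²(0.1) + (5)²(0.1) + (6)²(0.1) = 10.7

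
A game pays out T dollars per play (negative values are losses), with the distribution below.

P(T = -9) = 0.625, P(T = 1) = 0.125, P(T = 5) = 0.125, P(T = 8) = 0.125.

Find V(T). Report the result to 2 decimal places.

46.86

E[T] = (-9)(0.625) + (1)(0.125) + (5)(0.125) + (8)(0.125) = -3.875
E[T²] = (-9)²(0.625) + (1)²(0.125) + (5)²(0.125) + (8)²(0.125) = 61.875
V(T) = E[T²] − (E[T])² = 61.875 − (-3.875)² = 46.859375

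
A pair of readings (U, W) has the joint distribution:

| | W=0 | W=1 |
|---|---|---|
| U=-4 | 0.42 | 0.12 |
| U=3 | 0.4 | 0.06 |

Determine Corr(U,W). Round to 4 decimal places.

E[U] = -0.78,  E[W] = 0.18
E[UW] = -0.3
cov(U,W) = E[UW] − E[U]E[W] = -0.3 − (-0.78)(0.18) = -0.1596
var(U) = 12.1716,  var(W) = 0.1476
ρ = -0.1596 / √(12.1716·0.1476) ≈ -0.1191

-0.1191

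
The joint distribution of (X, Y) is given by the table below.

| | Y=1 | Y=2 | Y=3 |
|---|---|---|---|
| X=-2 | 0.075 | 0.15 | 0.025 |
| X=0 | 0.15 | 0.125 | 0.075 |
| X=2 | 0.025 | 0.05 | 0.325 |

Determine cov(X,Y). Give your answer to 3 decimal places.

E[X] = 0.3,  E[Y] = 2.175
E[XY] = 1.3
cov(X,Y) = E[XY] − E[X]E[Y] = 1.3 − (0.3)(2.175) = 0.6475

0.648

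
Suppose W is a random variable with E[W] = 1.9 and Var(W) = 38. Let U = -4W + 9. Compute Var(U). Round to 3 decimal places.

608.000

Var(-4W + 9) = (-4)²·Var(W) = 16·38 = 608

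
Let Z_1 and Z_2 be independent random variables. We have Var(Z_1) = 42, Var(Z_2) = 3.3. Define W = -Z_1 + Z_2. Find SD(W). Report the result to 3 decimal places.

By independence, Var(W) = (-1)²Var(Z_1) + (1)²Var(Z_2)
= (-1)²·42 + (1)²·3.3 = 45.3
SD(W) = √45.3 ≈ 6.731

6.731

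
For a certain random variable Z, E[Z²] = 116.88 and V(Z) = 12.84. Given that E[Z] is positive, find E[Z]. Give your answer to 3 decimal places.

(E[Z])² = E[Z²] − V(Z) = 116.88 − 12.84 = 104.04
E[Z] = √104.04 = 10.2

10.200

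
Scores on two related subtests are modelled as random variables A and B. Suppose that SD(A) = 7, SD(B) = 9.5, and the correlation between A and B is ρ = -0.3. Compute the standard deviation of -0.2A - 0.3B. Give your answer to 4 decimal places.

var(A) = (7)² = 49;  var(B) = (9.5)² = 90.25
cov(A,B) = ρ·SD(A)·SD(B) = -0.3·7·9.5 = -19.95
var(-0.2A - 0.3B) = (-0.2)²·var(A) + (-0.3)²·var(B) + 2·(-0.2)·(-0.3)·cov(A,B)
= 0.04·49 + 0.09·90.25 + 0.12·-19.95 = 7.6885
SD(-0.2A - 0.3B) = √7.6885 ≈ 2.7728

2.7728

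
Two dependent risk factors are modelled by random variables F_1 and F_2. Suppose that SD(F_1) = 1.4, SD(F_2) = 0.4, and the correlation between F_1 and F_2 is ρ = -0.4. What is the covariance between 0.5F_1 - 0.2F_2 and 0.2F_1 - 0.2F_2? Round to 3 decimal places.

0.234

var(F_1) = (1.4)² = 1.96;  var(F_2) = (0.4)² = 0.16
Cov(F_1,F_2) = ρ·SD(F_1)·SD(F_2) = -0.4·1.4·0.4 = -0.224
Cov(0.5F_1 - 0.2F_2, 0.2F_1 - 0.2F_2) = (0.5)(0.2)var(F_1) + (-0.2)(-0.2)var(F_2) + [(0.5)(-0.2) + (-0.2)(0.2)]Cov(F_1,F_2)
= 0.1·1.96 + 0.04·0.16 + -0.14·-0.224 = 0.23376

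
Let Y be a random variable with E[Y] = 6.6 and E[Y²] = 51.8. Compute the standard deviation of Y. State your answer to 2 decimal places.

Var(Y) = 51.8 − (6.6)² = 8.24
sd(Y) = √8.24 ≈ 2.87

2.87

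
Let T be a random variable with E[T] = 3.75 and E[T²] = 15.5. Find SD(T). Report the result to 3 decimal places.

1.199

Var(T) = 15.5 − (3.75)² = 1.4375
SD(T) = √1.4375 ≈ 1.199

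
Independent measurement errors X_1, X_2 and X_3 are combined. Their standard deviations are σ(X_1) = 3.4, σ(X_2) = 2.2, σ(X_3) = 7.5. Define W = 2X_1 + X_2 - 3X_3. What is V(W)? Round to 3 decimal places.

V(X_1) = 11.56, V(X_2) = 4.84, V(X_3) = 56.25
By independence, V(W) = (2)²V(X_1) + (1)²V(X_2) + (-3)²V(X_3)
= (2)²·11.56 + (1)²·4.84 + (-3)²·56.25 = 557.33

557.330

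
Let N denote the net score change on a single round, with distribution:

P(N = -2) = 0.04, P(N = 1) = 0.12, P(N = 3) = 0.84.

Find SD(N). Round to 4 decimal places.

1.1342

E[N] = (-2)(0.04) + (1)(0.12) + (3)(0.84) = 2.56
E[N²] = (-2)²(0.04) + (1)²(0.12) + (3)²(0.84) = 7.84
Var(N) = E[N²] − (E[N])² = 7.84 − (2.56)² = 1.2864
SD(N) = √1.2864 ≈ 1.1342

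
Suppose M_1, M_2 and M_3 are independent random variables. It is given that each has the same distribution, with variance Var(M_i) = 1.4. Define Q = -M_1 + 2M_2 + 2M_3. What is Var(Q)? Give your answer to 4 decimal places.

By independence, Var(Q) = (-1)²Var(M_1) + (2)²Var(M_2) + (2)²Var(M_3)
= (-1)²·1.4 + (2)²·1.4 + (2)²·1.4 = 12.6

12.6000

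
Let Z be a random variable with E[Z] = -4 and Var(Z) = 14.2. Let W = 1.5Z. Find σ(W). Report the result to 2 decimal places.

Var(1.5Z) = (1.5)²·14.2 = 31.95
σ(W) = √31.95 ≈ 5.65

5.65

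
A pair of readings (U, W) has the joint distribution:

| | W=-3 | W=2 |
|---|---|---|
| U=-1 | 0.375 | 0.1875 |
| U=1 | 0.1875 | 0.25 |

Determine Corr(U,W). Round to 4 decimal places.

0.2381

E[U] = -0.125,  E[W] = -0.8125
E[UW] = 0.6875
cov(U,W) = E[UW] − E[U]E[W] = 0.6875 − (-0.125)(-0.8125) = 0.5859375
var(U) = 0.984375,  var(W) = 6.15234375
ρ = 0.5859375 / √(0.984375·6.15234375) ≈ 0.2381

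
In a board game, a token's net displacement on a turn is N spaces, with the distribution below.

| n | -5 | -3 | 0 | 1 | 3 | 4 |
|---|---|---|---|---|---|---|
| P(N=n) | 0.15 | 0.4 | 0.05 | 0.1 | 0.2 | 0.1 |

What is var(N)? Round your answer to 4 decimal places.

10.1275

E[N] = (-5)(0.15) + (-3)(0.4) + (0)(0.05) + (1)(0.1) + (3)(0.2) + (4)(0.1) = -0.85
E[N²] = (-5)²(0.15) + (-3)²(0.4) + (0)²(0.05) + (1)²(0.1) + (3)²(0.2) + (4)²(0.1) = 10.85
var(N) = E[N²] − (E[N])² = 10.85 − (-0.85)² = 10.1275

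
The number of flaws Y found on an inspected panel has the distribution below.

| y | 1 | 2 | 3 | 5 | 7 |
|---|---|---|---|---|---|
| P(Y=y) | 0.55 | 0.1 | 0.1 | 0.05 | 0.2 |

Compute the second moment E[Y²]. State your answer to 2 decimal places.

12.90

E[Y²] = (1)²(0.55) + (2)²(0.1) + (3)²(0.1) + (5)²(0.05) + (7)²(0.2) = 12.9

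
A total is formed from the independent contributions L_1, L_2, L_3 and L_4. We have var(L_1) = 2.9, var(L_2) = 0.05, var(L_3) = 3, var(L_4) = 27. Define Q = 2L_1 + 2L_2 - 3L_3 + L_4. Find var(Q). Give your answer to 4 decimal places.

65.8000

By independence, var(Q) = (2)²var(L_1) + (2)²var(L_2) + (-3)²var(L_3) + (1)²var(L_4)
= (2)²·2.9 + (2)²·0.05 + (-3)²·3 + (1)²·27 = 65.8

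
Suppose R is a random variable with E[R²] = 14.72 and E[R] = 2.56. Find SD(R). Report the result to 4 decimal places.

var(R) = 14.72 − (2.56)² = 8.1664
SD(R) = √8.1664 ≈ 2.8577

2.8577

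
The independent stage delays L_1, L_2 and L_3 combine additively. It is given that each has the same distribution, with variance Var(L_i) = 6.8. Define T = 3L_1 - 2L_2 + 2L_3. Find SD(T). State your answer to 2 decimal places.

By independence, Var(T) = (3)²Var(L_1) + (-2)²Var(L_2) + (2)²Var(L_3)
= (3)²·6.8 + (-2)²·6.8 + (2)²·6.8 = 115.6
SD(T) = √115.6 ≈ 10.75

10.75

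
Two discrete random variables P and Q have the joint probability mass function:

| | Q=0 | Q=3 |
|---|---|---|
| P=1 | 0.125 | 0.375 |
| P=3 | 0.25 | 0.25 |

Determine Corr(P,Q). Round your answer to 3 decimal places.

E[P] = 2,  E[Q] = 1.875
E[PQ] = 3.375
Cov(P,Q) = E[PQ] − E[P]E[Q] = 3.375 − (2)(1.875) = -0.375
var(P) = 1,  var(Q) = 2.109375
ρ = -0.375 / √(1·2.109375) ≈ -0.258

-0.258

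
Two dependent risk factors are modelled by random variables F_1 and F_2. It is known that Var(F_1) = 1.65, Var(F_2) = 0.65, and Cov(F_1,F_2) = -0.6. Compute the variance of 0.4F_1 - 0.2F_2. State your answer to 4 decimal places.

0.3860

Var(0.4F_1 - 0.2F_2) = (0.4)²·Var(F_1) + (-0.2)²·Var(F_2) + 2·(0.4)·(-0.2)·Cov(F_1,F_2)
= 0.16·1.65 + 0.04·0.65 + -0.16·-0.6 = 0.386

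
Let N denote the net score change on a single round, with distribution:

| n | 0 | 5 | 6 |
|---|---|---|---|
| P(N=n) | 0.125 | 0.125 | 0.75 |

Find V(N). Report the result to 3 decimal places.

3.859

E[N] = (0)(0.125) + (5)(0.125) + (6)(0.75) = 5.125
E[N²] = (0)²(0.125) + (5)²(0.125) + (6)²(0.75) = 30.125
V(N) = E[N²] − (E[N])² = 30.125 − (5.125)² = 3.859375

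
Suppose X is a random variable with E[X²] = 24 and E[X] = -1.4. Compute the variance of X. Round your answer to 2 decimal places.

22.04

var(X) = 24 − (-1.4)² = 22.04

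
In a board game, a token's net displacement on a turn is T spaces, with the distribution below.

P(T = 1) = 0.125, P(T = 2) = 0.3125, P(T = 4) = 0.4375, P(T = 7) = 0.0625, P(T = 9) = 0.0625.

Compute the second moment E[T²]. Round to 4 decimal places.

16.5000

E[T²] = (1)²(0.125) + (2)²(0.3125) + (4)²(0.4375) + (7)²(0.0625) + (9)²(0.0625) = 16.5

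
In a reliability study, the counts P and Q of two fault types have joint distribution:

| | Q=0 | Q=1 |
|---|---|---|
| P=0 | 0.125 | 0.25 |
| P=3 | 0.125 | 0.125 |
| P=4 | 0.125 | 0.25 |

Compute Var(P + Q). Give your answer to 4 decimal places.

E[P] = 2.25,  E[Q] = 0.625,  E[PQ] = 1.375
Var(P) = 8.25 − (2.25)² = 3.1875;  Var(Q) = 0.625 − (0.625)² = 0.234375
cov(P,Q) = 1.375 − (2.25)(0.625) = -0.03125
Var(P + Q) = (1)²·3.1875 + (1)²·0.234375 + 2·(1)·(1)·-0.03125 = 3.359375

3.3594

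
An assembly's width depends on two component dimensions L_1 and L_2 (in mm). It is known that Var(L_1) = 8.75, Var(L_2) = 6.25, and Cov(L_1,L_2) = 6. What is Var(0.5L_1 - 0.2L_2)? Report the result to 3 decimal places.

Var(0.5L_1 - 0.2L_2) = (0.5)²·Var(L_1) + (-0.2)²·Var(L_2) + 2·(0.5)·(-0.2)·Cov(L_1,L_2)
= 0.25·8.75 + 0.04·6.25 + -0.2·6 = 1.2375

1.238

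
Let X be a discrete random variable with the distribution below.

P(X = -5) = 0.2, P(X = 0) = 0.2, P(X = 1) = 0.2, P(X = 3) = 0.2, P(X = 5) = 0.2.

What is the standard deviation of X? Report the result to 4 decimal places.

E[X] = (-5)(0.2) + (0)(0.2) + (1)(0.2) + (3)(0.2) + (5)(0.2) = 0.8
E[X²] = (-5)²(0.2) + (0)²(0.2) + (1)²(0.2) + (3)²(0.2) + (5)²(0.2) = 12
var(X) = E[X²] − (E[X])² = 12 − (0.8)² = 11.36
SD(X) = √11.36 ≈ 3.3705

3.3705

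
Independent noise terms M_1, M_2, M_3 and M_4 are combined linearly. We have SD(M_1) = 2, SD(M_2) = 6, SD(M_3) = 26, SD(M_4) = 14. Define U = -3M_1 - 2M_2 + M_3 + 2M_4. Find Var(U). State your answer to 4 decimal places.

Var(M_1) = 4, Var(M_2) = 36, Var(M_3) = 676, Var(M_4) = 196
By independence, Var(U) = (-3)²Var(M_1) + (-2)²Var(M_2) + (1)²Var(M_3) + (2)²Var(M_4)
= (-3)²·4 + (-2)²·36 + (1)²·676 + (2)²·196 = 1640

1640.0000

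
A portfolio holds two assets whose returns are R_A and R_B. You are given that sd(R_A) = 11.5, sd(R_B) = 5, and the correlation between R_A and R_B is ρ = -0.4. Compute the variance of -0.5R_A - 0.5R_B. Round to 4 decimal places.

Var(R_A) = (11.5)² = 132.25;  Var(R_B) = (5)² = 25
Cov(R_A,R_B) = ρ·sd(R_A)·sd(R_B) = -0.4·11.5·5 = -23
Var(-0.5R_A - 0.5R_B) = (-0.5)²·Var(R_A) + (-0.5)²·Var(R_B) + 2·(-0.5)·(-0.5)·Cov(R_A,R_B)
= 0.25·132.25 + 0.25·25 + 0.5·-23 = 27.8125

27.8125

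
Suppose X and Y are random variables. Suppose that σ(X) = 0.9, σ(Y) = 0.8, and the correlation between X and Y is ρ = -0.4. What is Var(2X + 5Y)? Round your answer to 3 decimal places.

Var(X) = (0.9)² = 0.81;  Var(Y) = (0.8)² = 0.64
Cov(X,Y) = ρ·σ(X)·σ(Y) = -0.4·0.9·0.8 = -0.288
Var(2X + 5Y) = (2)²·Var(X) + (5)²·Var(Y) + 2·(2)·(5)·Cov(X,Y)
= 4·0.81 + 25·0.64 + 20·-0.288 = 13.48

13.480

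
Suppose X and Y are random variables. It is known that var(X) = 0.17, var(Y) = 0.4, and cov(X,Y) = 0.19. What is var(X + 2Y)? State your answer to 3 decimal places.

2.530

var(X + 2Y) = (1)²·var(X) + (2)²·var(Y) + 2·(1)·(2)·cov(X,Y)
= 1·0.17 + 4·0.4 + 4·0.19 = 2.53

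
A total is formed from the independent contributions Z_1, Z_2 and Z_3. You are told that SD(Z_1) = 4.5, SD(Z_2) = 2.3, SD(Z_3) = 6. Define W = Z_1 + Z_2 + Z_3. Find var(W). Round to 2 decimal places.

var(Z_1) = 20.25, var(Z_2) = 5.29, var(Z_3) = 36
By independence, var(W) = (1)²var(Z_1) + (1)²var(Z_2) + (1)²var(Z_3)
= (1)²·20.25 + (1)²·5.29 + (1)²·36 = 61.54

61.54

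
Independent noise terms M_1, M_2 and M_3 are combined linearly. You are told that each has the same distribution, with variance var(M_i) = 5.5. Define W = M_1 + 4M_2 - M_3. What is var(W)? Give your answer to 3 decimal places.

By independence, var(W) = (1)²var(M_1) + (4)²var(M_2) + (-1)²var(M_3)
= (1)²·5.5 + (4)²·5.5 + (-1)²·5.5 = 99

99.000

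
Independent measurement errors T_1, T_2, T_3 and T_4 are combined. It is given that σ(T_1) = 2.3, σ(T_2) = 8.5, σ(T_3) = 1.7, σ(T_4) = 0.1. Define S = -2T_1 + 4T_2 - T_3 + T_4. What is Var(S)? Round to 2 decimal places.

Var(T_1) = 5.29, Var(T_2) = 72.25, Var(T_3) = 2.89, Var(T_4) = 0.01
By independence, Var(S) = (-2)²Var(T_1) + (4)²Var(T_2) + (-1)²Var(T_3) + (1)²Var(T_4)
= (-2)²·5.29 + (4)²·72.25 + (-1)²·2.89 + (1)²·0.01 = 1180.06

1180.06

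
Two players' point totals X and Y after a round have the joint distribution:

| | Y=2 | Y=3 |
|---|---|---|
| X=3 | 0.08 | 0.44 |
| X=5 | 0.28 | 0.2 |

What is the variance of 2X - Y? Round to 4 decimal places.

5.0816

E[X] = 3.96,  E[Y] = 2.64,  E[XY] = 10.24
Var(X) = 16.68 − (3.96)² = 0.9984;  Var(Y) = 7.2 − (2.64)² = 0.2304
cov(X,Y) = 10.24 − (3.96)(2.64) = -0.2144
Var(2X - Y) = (2)²·0.9984 + (-1)²·0.2304 + 2·(2)·(-1)·-0.2144 = 5.0816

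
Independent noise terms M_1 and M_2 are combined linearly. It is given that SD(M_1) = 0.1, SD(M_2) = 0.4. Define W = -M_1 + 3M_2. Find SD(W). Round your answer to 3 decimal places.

V(M_1) = 0.01, V(M_2) = 0.16
By independence, V(W) = (-1)²V(M_1) + (3)²V(M_2)
= (-1)²·0.01 + (3)²·0.16 = 1.45
SD(W) = √1.45 ≈ 1.204

1.204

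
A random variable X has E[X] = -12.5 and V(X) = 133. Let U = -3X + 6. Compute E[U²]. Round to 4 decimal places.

3089.2500

E[-3X + 6] = -3·-12.5 + 6 = 43.5
V(-3X + 6) = (-3)²·133 = 1197
E[U²] = V(U) + (E[U])² = 1197 + (43.5)² = 3089.25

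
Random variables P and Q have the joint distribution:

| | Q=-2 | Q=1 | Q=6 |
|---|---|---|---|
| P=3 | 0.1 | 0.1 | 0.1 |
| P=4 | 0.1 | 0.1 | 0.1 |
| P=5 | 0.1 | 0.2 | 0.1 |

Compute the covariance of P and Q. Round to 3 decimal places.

-0.060

E[P] = 4.1,  E[Q] = 1.6
E[PQ] = 6.5
Cov(P,Q) = E[PQ] − E[P]E[Q] = 6.5 − (4.1)(1.6) = -0.06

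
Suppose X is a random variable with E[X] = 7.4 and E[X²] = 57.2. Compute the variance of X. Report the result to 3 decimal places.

var(X) = 57.2 − (7.4)² = 2.44

2.440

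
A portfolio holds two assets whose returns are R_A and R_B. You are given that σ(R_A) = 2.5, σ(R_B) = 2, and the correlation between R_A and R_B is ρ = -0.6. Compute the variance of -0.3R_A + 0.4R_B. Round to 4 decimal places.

V(R_A) = (2.5)² = 6.25;  V(R_B) = (2)² = 4
Cov(R_A,R_B) = ρ·σ(R_A)·σ(R_B) = -0.6·2.5·2 = -3
V(-0.3R_A + 0.4R_B) = (-0.3)²·V(R_A) + (0.4)²·V(R_B) + 2·(-0.3)·(0.4)·Cov(R_A,R_B)
= 0.09·6.25 + 0.16·4 + -0.24·-3 = 1.9225

1.9225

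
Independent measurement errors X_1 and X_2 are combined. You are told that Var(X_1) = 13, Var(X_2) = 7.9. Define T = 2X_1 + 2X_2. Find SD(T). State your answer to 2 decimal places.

By independence, Var(T) = (2)²Var(X_1) + (2)²Var(X_2)
= (2)²·13 + (2)²·7.9 = 83.6
SD(T) = √83.6 ≈ 9.14

9.14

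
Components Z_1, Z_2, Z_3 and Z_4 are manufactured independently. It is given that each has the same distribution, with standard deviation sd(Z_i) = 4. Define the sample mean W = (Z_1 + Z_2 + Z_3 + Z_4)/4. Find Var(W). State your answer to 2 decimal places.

4.00

Var(Z_i) = (4)² = 16
By independence, Var(W) = (0.25)²Var(Z_1) + (0.25)²Var(Z_2) + (0.25)²Var(Z_3) + (0.25)²Var(Z_4)
= (0.25)²·16 + (0.25)²·16 + (0.25)²·16 + (0.25)²·16 = 4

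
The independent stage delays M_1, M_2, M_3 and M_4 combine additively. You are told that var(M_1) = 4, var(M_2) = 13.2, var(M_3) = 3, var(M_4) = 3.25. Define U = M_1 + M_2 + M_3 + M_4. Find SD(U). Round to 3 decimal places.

4.843

By independence, var(U) = (1)²var(M_1) + (1)²var(M_2) + (1)²var(M_3) + (1)²var(M_4)
= (1)²·4 + (1)²·13.2 + (1)²·3 + (1)²·3.25 = 23.45
SD(U) = √23.45 ≈ 4.843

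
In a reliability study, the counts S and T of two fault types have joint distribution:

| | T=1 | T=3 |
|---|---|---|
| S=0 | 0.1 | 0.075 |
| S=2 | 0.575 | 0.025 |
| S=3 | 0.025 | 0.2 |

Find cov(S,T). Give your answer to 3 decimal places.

0.175

E[S] = 1.875,  E[T] = 1.6
E[ST] = 3.175
cov(S,T) = E[ST] − E[S]E[T] = 3.175 − (1.875)(1.6) = 0.175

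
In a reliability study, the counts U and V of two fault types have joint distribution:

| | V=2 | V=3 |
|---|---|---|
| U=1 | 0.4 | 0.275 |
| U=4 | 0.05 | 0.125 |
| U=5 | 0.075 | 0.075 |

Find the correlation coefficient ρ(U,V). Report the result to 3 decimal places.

0.171

E[U] = 2.125,  E[V] = 2.475
E[UV] = 5.4
Cov(U,V) = E[UV] − E[U]E[V] = 5.4 − (2.125)(2.475) = 0.140625
Var(U) = 2.709375,  Var(V) = 0.249375
ρ = 0.140625 / √(2.709375·0.249375) ≈ 0.171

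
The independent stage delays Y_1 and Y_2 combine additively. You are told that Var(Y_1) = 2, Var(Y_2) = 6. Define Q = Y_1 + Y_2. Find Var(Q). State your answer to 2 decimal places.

8.00

By independence, Var(Q) = (1)²Var(Y_1) + (1)²Var(Y_2)
= (1)²·2 + (1)²·6 = 8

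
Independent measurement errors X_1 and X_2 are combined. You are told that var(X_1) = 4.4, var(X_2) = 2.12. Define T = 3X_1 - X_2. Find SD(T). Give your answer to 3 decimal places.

By independence, var(T) = (3)²var(X_1) + (-1)²var(X_2)
= (3)²·4.4 + (-1)²·2.12 = 41.72
SD(T) = √41.72 ≈ 6.459

6.459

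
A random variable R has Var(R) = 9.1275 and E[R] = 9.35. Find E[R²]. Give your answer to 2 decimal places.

96.55

E[R²] = Var(R) + (E[R])² = 9.1275 + (9.35)² = 96.55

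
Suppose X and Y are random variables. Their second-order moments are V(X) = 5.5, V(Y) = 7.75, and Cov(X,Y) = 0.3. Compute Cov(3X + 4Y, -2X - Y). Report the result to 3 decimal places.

Cov(3X + 4Y, -2X - Y) = (3)(-2)V(X) + (4)(-1)V(Y) + [(3)(-1) + (4)(-2)]Cov(X,Y)
= -6·5.5 + -4·7.75 + -11·0.3 = -67.3

-67.300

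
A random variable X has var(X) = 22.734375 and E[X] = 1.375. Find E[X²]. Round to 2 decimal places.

E[X²] = var(X) + (E[X])² = 22.734375 + (1.375)² = 24.625

24.63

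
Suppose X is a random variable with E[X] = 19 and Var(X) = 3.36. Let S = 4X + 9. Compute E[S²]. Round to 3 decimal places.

7278.760

E[4X + 9] = 4·19 + 9 = 85
Var(4X + 9) = (4)²·3.36 = 53.76
E[S²] = Var(S) + (E[S])² = 53.76 + (85)² = 7278.76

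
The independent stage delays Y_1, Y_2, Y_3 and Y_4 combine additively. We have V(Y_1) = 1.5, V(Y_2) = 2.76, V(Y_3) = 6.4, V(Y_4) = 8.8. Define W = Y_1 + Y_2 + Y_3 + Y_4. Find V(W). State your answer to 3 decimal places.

19.460

By independence, V(W) = (1)²V(Y_1) + (1)²V(Y_2) + (1)²V(Y_3) + (1)²V(Y_4)
= (1)²·1.5 + (1)²·2.76 + (1)²·6.4 + (1)²·8.8 = 19.46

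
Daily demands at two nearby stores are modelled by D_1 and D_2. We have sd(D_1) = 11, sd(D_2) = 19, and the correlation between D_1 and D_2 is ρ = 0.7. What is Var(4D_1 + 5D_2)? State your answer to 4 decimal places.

16813.0000

Var(D_1) = (11)² = 121;  Var(D_2) = (19)² = 361
Cov(D_1,D_2) = ρ·sd(D_1)·sd(D_2) = 0.7·11·19 = 146.3
Var(4D_1 + 5D_2) = (4)²·Var(D_1) + (5)²·Var(D_2) + 2·(4)·(5)·Cov(D_1,D_2)
= 16·121 + 25·361 + 40·146.3 = 16813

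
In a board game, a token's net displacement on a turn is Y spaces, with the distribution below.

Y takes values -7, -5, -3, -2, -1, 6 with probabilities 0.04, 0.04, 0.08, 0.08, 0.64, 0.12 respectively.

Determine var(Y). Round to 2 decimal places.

E[Y] = (-7)(0.04) + (-5)(0.04) + (-3)(0.08) + (-2)(0.08) + (-1)(0.64) + (6)(0.12) = -0.8
E[Y²] = (-7)²(0.04) + (-5)²(0.04) + (-3)²(0.08) + (-2)²(0.08) + (-1)²(0.64) + (6)²(0.12) = 8.96
var(Y) = E[Y²] − (E[Y])² = 8.96 − (-0.8)² = 8.32

8.32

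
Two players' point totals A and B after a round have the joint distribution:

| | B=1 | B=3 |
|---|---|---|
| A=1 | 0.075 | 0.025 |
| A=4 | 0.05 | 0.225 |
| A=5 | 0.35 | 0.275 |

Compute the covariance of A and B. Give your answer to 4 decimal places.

E[A] = 4.325,  E[B] = 2.05
E[AB] = 8.925
Cov(A,B) = E[AB] − E[A]E[B] = 8.925 − (4.325)(2.05) = 0.05875

0.0588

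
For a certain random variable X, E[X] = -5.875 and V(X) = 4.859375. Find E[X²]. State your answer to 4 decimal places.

E[X²] = V(X) + (E[X])² = 4.859375 + (-5.875)² = 39.375

39.3750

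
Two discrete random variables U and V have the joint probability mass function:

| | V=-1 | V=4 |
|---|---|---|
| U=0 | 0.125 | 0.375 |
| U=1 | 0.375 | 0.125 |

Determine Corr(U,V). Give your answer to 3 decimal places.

E[U] = 0.5,  E[V] = 1.5
E[UV] = 0.125
Cov(U,V) = E[UV] − E[U]E[V] = 0.125 − (0.5)(1.5) = -0.625
var(U) = 0.25,  var(V) = 6.25
ρ = -0.625 / √(0.25·6.25) ≈ -0.500

-0.500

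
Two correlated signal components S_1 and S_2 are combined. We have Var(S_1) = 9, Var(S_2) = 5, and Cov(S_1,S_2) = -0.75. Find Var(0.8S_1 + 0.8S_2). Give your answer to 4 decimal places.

Var(0.8S_1 + 0.8S_2) = (0.8)²·Var(S_1) + (0.8)²·Var(S_2) + 2·(0.8)·(0.8)·Cov(S_1,S_2)
= 0.64·9 + 0.64·5 + 1.28·-0.75 = 8

8.0000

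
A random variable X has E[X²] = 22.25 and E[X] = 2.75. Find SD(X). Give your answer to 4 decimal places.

Var(X) = 22.25 − (2.75)² = 14.6875
SD(X) = √14.6875 ≈ 3.8324

3.8324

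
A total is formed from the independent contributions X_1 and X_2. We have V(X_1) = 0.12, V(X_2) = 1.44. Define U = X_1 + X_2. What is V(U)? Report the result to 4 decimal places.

1.5600

By independence, V(U) = (1)²V(X_1) + (1)²V(X_2)
= (1)²·0.12 + (1)²·1.44 = 1.56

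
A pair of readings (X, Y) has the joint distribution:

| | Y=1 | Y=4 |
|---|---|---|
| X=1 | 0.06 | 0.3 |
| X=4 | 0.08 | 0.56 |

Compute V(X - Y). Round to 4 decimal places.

E[X] = 2.92,  E[Y] = 3.58,  E[XY] = 10.54
V(X) = 10.6 − (2.92)² = 2.0736;  V(Y) = 13.9 − (3.58)² = 1.0836
cov(X,Y) = 10.54 − (2.92)(3.58) = 0.0864
V(X - Y) = (1)²·2.0736 + (-1)²·1.0836 + 2·(1)·(-1)·0.0864 = 2.9844

2.9844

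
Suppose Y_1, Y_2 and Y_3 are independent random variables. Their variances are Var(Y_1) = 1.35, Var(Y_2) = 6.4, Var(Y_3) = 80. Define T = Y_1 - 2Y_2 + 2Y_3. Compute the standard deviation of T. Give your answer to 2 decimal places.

18.63

By independence, Var(T) = (1)²Var(Y_1) + (-2)²Var(Y_2) + (2)²Var(Y_3)
= (1)²·1.35 + (-2)²·6.4 + (2)²·80 = 346.95
SD(T) = √346.95 ≈ 18.63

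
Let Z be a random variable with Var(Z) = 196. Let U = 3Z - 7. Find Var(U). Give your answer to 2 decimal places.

1764.00

Var(3Z - 7) = (3)²·Var(Z) = 9·196 = 1764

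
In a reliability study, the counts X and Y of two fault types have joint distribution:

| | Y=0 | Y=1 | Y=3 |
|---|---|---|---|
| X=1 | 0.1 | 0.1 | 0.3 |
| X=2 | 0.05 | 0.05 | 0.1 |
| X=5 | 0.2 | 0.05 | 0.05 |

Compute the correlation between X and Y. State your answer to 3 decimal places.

E[X] = 2.4,  E[Y] = 1.55
E[XY] = 2.7
Cov(X,Y) = E[XY] − E[X]E[Y] = 2.7 − (2.4)(1.55) = -1.02
Var(X) = 3.04,  Var(Y) = 1.8475
ρ = -1.02 / √(3.04·1.8475) ≈ -0.430

-0.430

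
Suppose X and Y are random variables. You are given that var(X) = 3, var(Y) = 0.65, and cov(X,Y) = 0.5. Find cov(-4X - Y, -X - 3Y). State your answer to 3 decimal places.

cov(-4X - Y, -X - 3Y) = (-4)(-1)var(X) + (-1)(-3)var(Y) + [(-4)(-3) + (-1)(-1)]cov(X,Y)
= 4·3 + 3·0.65 + 13·0.5 = 20.45

20.450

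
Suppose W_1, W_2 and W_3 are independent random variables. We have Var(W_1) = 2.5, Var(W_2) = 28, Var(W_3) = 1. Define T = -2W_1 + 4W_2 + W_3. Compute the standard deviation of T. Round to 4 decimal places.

By independence, Var(T) = (-2)²Var(W_1) + (4)²Var(W_2) + (1)²Var(W_3)
= (-2)²·2.5 + (4)²·28 + (1)²·1 = 459
sd(T) = √459 ≈ 21.4243

21.4243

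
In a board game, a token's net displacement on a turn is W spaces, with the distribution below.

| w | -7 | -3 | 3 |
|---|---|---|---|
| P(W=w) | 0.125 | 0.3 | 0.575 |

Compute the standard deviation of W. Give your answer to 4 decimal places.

3.7413

E[W] = (-7)(0.125) + (-3)(0.3) + (3)(0.575) = -0.05
E[W²] = (-7)²(0.125) + (-3)²(0.3) + (3)²(0.575) = 14
V(W) = E[W²] − (E[W])² = 14 − (-0.05)² = 13.9975
SD(W) = √13.9975 ≈ 3.7413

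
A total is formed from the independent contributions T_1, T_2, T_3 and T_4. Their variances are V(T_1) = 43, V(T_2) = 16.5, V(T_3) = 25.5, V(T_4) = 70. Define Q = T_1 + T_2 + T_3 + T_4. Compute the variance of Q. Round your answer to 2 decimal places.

By independence, V(Q) = (1)²V(T_1) + (1)²V(T_2) + (1)²V(T_3) + (1)²V(T_4)
= (1)²·43 + (1)²·16.5 + (1)²·25.5 + (1)²·70 = 155

155.00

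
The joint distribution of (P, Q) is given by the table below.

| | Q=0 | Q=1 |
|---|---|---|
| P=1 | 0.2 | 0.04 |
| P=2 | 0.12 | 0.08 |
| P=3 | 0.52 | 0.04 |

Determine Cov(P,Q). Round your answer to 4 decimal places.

E[P] = 2.32,  E[Q] = 0.16
E[PQ] = 0.32
Cov(P,Q) = E[PQ] − E[P]E[Q] = 0.32 − (2.32)(0.16) = -0.0512

-0.0512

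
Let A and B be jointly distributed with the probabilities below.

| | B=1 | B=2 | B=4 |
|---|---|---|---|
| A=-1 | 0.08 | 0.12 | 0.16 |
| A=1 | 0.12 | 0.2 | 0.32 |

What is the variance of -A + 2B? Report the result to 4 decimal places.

6.8224

E[A] = 0.28,  E[B] = 2.76,  E[AB] = 0.84
Var(A) = 1 − (0.28)² = 0.9216;  Var(B) = 9.16 − (2.76)² = 1.5424
Cov(A,B) = 0.84 − (0.28)(2.76) = 0.0672
Var(-A + 2B) = (-1)²·0.9216 + (2)²·1.5424 + 2·(-1)·(2)·0.0672 = 6.8224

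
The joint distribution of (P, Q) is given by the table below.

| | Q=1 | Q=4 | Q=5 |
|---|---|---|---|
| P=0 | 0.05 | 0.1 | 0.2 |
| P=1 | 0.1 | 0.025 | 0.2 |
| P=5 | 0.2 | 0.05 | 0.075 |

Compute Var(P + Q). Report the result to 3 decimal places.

E[P] = 1.95,  E[Q] = 3.425,  E[PQ] = 5.075
Var(P) = 8.45 − (1.95)² = 4.6475;  Var(Q) = 15.025 − (3.425)² = 3.294375
cov(P,Q) = 5.075 − (1.95)(3.425) = -1.60375
Var(P + Q) = (1)²·4.6475 + (1)²·3.294375 + 2·(1)·(1)·-1.60375 = 4.734375

4.734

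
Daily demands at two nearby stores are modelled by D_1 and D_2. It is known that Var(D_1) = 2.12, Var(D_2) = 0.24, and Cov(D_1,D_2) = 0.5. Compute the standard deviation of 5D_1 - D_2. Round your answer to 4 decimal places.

6.9455

Var(5D_1 - D_2) = (5)²·Var(D_1) + (-1)²·Var(D_2) + 2·(5)·(-1)·Cov(D_1,D_2)
= 25·2.12 + 1·0.24 + -10·0.5 = 48.24
σ(5D_1 - D_2) = √48.24 ≈ 6.9455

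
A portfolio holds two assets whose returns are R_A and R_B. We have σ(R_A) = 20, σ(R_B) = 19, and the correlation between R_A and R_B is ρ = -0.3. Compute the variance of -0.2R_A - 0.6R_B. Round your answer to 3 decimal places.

V(R_A) = (20)² = 400;  V(R_B) = (19)² = 361
cov(R_A,R_B) = ρ·σ(R_A)·σ(R_B) = -0.3·20·19 = -114
V(-0.2R_A - 0.6R_B) = (-0.2)²·V(R_A) + (-0.6)²·V(R_B) + 2·(-0.2)·(-0.6)·cov(R_A,R_B)
= 0.04·400 + 0.36·361 + 0.24·-114 = 118.6

118.600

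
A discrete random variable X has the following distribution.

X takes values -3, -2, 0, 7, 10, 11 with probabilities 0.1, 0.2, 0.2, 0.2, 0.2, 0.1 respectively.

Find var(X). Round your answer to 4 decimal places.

E[X] = (-3)(0.1) + (-2)(0.2) + (0)(0.2) + (7)(0.2) + (10)(0.2) + (11)(0.1) = 3.8
E[X²] = (-3)²(0.1) + (-2)²(0.2) + (0)²(0.2) + (7)²(0.2) + (10)²(0.2) + (11)²(0.1) = 43.6
var(X) = E[X²] − (E[X])² = 43.6 − (3.8)² = 29.16

29.1600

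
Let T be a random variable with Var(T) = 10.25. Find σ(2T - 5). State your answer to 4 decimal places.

Var(2T - 5) = (2)²·10.25 = 41
σ(2T - 5) = √41 ≈ 6.4031

6.4031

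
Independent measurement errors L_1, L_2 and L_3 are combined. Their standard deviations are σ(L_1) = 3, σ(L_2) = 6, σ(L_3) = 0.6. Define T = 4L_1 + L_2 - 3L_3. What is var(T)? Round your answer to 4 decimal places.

var(L_1) = 9, var(L_2) = 36, var(L_3) = 0.36
By independence, var(T) = (4)²var(L_1) + (1)²var(L_2) + (-3)²var(L_3)
= (4)²·9 + (1)²·36 + (-3)²·0.36 = 183.24

183.2400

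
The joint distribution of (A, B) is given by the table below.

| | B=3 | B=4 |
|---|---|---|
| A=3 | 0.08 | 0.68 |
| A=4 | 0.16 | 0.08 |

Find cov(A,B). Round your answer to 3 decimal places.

-0.102

E[A] = 3.24,  E[B] = 3.76
E[AB] = 12.08
cov(A,B) = E[AB] − E[A]E[B] = 12.08 − (3.24)(3.76) = -0.1024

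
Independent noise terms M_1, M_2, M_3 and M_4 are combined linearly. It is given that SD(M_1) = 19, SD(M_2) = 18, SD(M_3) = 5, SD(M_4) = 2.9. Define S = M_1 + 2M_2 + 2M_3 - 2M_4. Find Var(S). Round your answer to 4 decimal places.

1790.6400

Var(M_1) = 361, Var(M_2) = 324, Var(M_3) = 25, Var(M_4) = 8.41
By independence, Var(S) = (1)²Var(M_1) + (2)²Var(M_2) + (2)²Var(M_3) + (-2)²Var(M_4)
= (1)²·361 + (2)²·324 + (2)²·25 + (-2)²·8.41 = 1790.64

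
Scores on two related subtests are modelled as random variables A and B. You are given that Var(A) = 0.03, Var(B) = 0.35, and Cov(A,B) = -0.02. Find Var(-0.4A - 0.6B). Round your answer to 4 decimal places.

Var(-0.4A - 0.6B) = (-0.4)²·Var(A) + (-0.6)²·Var(B) + 2·(-0.4)·(-0.6)·Cov(A,B)
= 0.16·0.03 + 0.36·0.35 + 0.48·-0.02 = 0.1212

0.1212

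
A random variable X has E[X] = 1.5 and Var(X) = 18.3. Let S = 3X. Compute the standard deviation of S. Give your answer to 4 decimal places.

12.8335

Var(3X) = (3)²·18.3 = 164.7
sd(S) = √164.7 ≈ 12.8335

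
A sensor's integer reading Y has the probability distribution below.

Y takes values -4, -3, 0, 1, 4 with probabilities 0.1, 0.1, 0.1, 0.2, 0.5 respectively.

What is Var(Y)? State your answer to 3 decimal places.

E[Y] = (-4)(0.1) + (-3)(0.1) + (0)(0.1) + (1)(0.2) + (4)(0.5) = 1.5
E[Y²] = (-4)²(0.1) + (-3)²(0.1) + (0)²(0.1) + (1)²(0.2) + (4)²(0.5) = 10.7
Var(Y) = E[Y²] − (E[Y])² = 10.7 − (1.5)² = 8.45

8.450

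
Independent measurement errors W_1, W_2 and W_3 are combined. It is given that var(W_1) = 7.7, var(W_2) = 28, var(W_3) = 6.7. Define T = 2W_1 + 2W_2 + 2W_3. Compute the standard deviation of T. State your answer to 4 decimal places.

13.0231

By independence, var(T) = (2)²var(W_1) + (2)²var(W_2) + (2)²var(W_3)
= (2)²·7.7 + (2)²·28 + (2)²·6.7 = 169.6
SD(T) = √169.6 ≈ 13.0231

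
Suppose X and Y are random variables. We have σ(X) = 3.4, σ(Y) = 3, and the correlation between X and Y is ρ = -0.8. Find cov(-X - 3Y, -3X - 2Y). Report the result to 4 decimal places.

Var(X) = (3.4)² = 11.56;  Var(Y) = (3)² = 9
cov(X,Y) = ρ·σ(X)·σ(Y) = -0.8·3.4·3 = -8.16
cov(-X - 3Y, -3X - 2Y) = (-1)(-3)Var(X) + (-3)(-2)Var(Y) + [(-1)(-2) + (-3)(-3)]cov(X,Y)
= 3·11.56 + 6·9 + 11·-8.16 = -1.08

-1.0800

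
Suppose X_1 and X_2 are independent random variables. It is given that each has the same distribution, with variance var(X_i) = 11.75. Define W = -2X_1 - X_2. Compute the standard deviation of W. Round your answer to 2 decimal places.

7.66

By independence, var(W) = (-2)²var(X_1) + (-1)²var(X_2)
= (-2)²·11.75 + (-1)²·11.75 = 58.75
SD(W) = √58.75 ≈ 7.66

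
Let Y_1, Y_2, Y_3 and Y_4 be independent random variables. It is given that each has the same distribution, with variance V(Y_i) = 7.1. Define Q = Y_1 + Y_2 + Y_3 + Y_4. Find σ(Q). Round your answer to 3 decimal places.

5.329

By independence, V(Q) = (1)²V(Y_1) + (1)²V(Y_2) + (1)²V(Y_3) + (1)²V(Y_4)
= (1)²·7.1 + (1)²·7.1 + (1)²·7.1 + (1)²·7.1 = 28.4
σ(Q) = √28.4 ≈ 5.329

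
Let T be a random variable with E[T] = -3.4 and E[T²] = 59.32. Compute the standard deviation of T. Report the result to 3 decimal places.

var(T) = 59.32 − (-3.4)² = 47.76
sd(T) = √47.76 ≈ 6.911

6.911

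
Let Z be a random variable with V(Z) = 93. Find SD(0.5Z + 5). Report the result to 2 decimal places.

4.82

V(0.5Z + 5) = (0.5)²·93 = 23.25
SD(0.5Z + 5) = √23.25 ≈ 4.82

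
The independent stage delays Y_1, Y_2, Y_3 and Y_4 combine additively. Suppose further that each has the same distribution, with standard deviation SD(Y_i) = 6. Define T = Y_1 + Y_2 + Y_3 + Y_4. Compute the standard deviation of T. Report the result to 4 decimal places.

12.0000

Var(Y_i) = (6)² = 36
By independence, Var(T) = (1)²Var(Y_1) + (1)²Var(Y_2) + (1)²Var(Y_3) + (1)²Var(Y_4)
= (1)²·36 + (1)²·36 + (1)²·36 + (1)²·36 = 144
SD(T) = √144 ≈ 12.0000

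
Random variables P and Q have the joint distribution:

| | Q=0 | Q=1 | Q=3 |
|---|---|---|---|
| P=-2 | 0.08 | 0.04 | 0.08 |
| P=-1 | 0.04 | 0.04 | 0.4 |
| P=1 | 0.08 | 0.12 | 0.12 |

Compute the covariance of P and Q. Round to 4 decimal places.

E[P] = -0.56,  E[Q] = 2
E[PQ] = -1.32
Cov(P,Q) = E[PQ] − E[P]E[Q] = -1.32 − (-0.56)(2) = -0.2

-0.2000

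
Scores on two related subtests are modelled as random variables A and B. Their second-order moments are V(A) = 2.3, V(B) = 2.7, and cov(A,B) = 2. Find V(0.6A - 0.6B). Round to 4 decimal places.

0.3600

V(0.6A - 0.6B) = (0.6)²·V(A) + (-0.6)²·V(B) + 2·(0.6)·(-0.6)·cov(A,B)
= 0.36·2.3 + 0.36·2.7 + -0.72·2 = 0.36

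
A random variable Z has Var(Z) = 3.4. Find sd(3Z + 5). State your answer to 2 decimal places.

Var(3Z + 5) = (3)²·3.4 = 30.6
sd(3Z + 5) = √30.6 ≈ 5.53

5.53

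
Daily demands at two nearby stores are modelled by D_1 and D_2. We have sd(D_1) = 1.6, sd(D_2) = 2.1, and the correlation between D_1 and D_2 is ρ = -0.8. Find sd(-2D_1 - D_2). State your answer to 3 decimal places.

var(D_1) = (1.6)² = 2.56;  var(D_2) = (2.1)² = 4.41
Cov(D_1,D_2) = ρ·sd(D_1)·sd(D_2) = -0.8·1.6·2.1 = -2.688
var(-2D_1 - D_2) = (-2)²·var(D_1) + (-1)²·var(D_2) + 2·(-2)·(-1)·Cov(D_1,D_2)
= 4·2.56 + 1·4.41 + 4·-2.688 = 3.898
sd(-2D_1 - D_2) = √3.898 ≈ 1.974

1.974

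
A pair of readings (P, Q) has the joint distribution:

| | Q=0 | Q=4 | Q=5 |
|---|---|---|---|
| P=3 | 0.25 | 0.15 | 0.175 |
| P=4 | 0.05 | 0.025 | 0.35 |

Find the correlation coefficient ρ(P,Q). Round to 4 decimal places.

0.4005

E[P] = 3.425,  E[Q] = 3.325
E[PQ] = 11.825
cov(P,Q) = E[PQ] − E[P]E[Q] = 11.825 − (3.425)(3.325) = 0.436875
V(P) = 0.244375,  V(Q) = 4.869375
ρ = 0.436875 / √(0.244375·4.869375) ≈ 0.4005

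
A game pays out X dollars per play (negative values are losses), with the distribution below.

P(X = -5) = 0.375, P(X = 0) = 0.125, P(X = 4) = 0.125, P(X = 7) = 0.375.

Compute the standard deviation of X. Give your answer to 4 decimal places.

5.3092

E[X] = (-5)(0.375) + (0)(0.125) + (4)(0.125) + (7)(0.375) = 1.25
E[X²] = (-5)²(0.375) + (0)²(0.125) + (4)²(0.125) + (7)²(0.375) = 29.75
Var(X) = E[X²] − (E[X])² = 29.75 − (1.25)² = 28.1875
SD(X) = √28.1875 ≈ 5.3092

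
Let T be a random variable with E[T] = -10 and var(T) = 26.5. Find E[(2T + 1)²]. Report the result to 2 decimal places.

467.00

E[2T + 1] = 2·-10 + 1 = -19
var(2T + 1) = (2)²·26.5 = 106
E[(2T + 1)²] = var((2T + 1)) + (E[(2T + 1)])² = 106 + (-19)² = 467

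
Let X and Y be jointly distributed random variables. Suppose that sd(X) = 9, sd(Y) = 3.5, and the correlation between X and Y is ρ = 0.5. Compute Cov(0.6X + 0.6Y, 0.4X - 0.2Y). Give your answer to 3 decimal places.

19.860

Var(X) = (9)² = 81;  Var(Y) = (3.5)² = 12.25
Cov(X,Y) = ρ·sd(X)·sd(Y) = 0.5·9·3.5 = 15.75
Cov(0.6X + 0.6Y, 0.4X - 0.2Y) = (0.6)(0.4)Var(X) + (0.6)(-0.2)Var(Y) + [(0.6)(-0.2) + (0.6)(0.4)]Cov(X,Y)
= 0.24·81 + -0.12·12.25 + 0.12·15.75 = 19.86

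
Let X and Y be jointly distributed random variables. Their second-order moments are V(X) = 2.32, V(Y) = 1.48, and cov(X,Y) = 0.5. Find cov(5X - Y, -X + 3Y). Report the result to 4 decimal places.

cov(5X - Y, -X + 3Y) = (5)(-1)V(X) + (-1)(3)V(Y) + [(5)(3) + (-1)(-1)]cov(X,Y)
= -5·2.32 + -3·1.48 + 16·0.5 = -8.04

-8.0400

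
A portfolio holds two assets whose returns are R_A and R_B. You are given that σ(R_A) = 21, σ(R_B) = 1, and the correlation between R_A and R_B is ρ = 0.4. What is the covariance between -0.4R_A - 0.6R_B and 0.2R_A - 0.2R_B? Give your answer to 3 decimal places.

-35.496

Var(R_A) = (21)² = 441;  Var(R_B) = (1)² = 1
Cov(R_A,R_B) = ρ·σ(R_A)·σ(R_B) = 0.4·21·1 = 8.4
Cov(-0.4R_A - 0.6R_B, 0.2R_A - 0.2R_B) = (-0.4)(0.2)Var(R_A) + (-0.6)(-0.2)Var(R_B) + [(-0.4)(-0.2) + (-0.6)(0.2)]Cov(R_A,R_B)
= -0.08·441 + 0.12·1 + -0.04·8.4 = -35.496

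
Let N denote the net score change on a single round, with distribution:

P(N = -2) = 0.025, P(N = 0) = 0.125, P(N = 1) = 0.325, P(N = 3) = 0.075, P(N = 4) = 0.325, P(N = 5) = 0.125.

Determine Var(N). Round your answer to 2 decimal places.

E[N] = (-2)(0.025) + (0)(0.125) + (1)(0.325) + (3)(0.075) + (4)(0.325) + (5)(0.125) = 2.425
E[N²] = (-2)²(0.025) + (0)²(0.125) + (1)²(0.325) + (3)²(0.075) + (4)²(0.325) + (5)²(0.125) = 9.425
Var(N) = E[N²] − (E[N])² = 9.425 − (2.425)² = 3.544375

3.54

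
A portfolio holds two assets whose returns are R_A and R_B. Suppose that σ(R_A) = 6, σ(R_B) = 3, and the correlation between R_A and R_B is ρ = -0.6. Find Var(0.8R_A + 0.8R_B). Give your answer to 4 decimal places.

14.9760

Var(R_A) = (6)² = 36;  Var(R_B) = (3)² = 9
cov(R_A,R_B) = ρ·σ(R_A)·σ(R_B) = -0.6·6·3 = -10.8
Var(0.8R_A + 0.8R_B) = (0.8)²·Var(R_A) + (0.8)²·Var(R_B) + 2·(0.8)·(0.8)·cov(R_A,R_B)
= 0.64·36 + 0.64·9 + 1.28·-10.8 = 14.976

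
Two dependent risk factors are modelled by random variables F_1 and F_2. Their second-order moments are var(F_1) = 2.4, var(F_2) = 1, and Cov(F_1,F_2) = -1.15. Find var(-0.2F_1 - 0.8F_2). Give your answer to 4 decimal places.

var(-0.2F_1 - 0.8F_2) = (-0.2)²·var(F_1) + (-0.8)²·var(F_2) + 2·(-0.2)·(-0.8)·Cov(F_1,F_2)
= 0.04·2.4 + 0.64·1 + 0.32·-1.15 = 0.368

0.3680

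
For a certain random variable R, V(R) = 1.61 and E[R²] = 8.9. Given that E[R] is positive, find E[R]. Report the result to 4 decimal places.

2.7000

(E[R])² = E[R²] − V(R) = 8.9 − 1.61 = 7.29
E[R] = √7.29 = 2.7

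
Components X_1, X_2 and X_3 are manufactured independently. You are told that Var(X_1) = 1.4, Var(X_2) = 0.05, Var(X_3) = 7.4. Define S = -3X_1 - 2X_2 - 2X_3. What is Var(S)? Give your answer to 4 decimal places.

By independence, Var(S) = (-3)²Var(X_1) + (-2)²Var(X_2) + (-2)²Var(X_3)
= (-3)²·1.4 + (-2)²·0.05 + (-2)²·7.4 = 42.4

42.4000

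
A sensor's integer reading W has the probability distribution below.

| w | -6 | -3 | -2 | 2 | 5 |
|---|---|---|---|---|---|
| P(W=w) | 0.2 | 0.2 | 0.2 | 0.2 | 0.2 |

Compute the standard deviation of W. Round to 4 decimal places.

E[W] = (-6)(0.2) + (-3)(0.2) + (-2)(0.2) + (2)(0.2) + (5)(0.2) = -0.8
E[W²] = (-6)²(0.2) + (-3)²(0.2) + (-2)²(0.2) + (2)²(0.2) + (5)²(0.2) = 15.6
var(W) = E[W²] − (E[W])² = 15.6 − (-0.8)² = 14.96
SD(W) = √14.96 ≈ 3.8678

3.8678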